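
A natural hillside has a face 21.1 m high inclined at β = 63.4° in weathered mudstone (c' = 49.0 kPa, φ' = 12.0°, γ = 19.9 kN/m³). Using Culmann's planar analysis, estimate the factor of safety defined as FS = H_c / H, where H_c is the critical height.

H_c = (4c'/γ) · sinβ cosφ' / [1 − cos(β − φ')]
    = (4·49.0/19.9) · sin63.4°·cos12.0° / [1 − cos51.4°]
    = 9.849 · 0.8746 / 0.3761 = 22.90 m
FS = H_c / H = 22.90 / 21.1 = 1.085

FS = 1.09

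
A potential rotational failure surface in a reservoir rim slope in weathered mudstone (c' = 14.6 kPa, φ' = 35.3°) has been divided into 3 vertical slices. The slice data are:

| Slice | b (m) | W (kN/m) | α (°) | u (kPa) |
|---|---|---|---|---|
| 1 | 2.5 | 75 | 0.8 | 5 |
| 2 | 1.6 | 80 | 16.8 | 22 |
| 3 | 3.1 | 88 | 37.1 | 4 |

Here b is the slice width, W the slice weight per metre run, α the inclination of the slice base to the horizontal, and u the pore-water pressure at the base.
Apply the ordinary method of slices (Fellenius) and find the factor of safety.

FS = 2.96

Ordinary method of slices: FS = Σ[c'·Δl_i + (W_i cosα_i − u_i·Δl_i)·tanφ'] / Σ W_i sinα_i, with Δl_i = b_i / cosα_i.
Slice 1: Δl = 2.5/cos0.8° = 2.500 m; N'_1 = 75·cos0.8° − 5·2.500 = 62.5; c'Δl = 36.50; W sinα = 1.0
Slice 2: Δl = 1.6/cos16.8° = 1.671 m; N'_2 = 80·cos16.8° − 22·1.671 = 39.8; c'Δl = 24.40; W sinα = 23.1
Slice 3: Δl = 3.1/cos37.1° = 3.887 m; N'_3 = 88·cos37.1° − 4·3.887 = 54.6; c'Δl = 56.75; W sinα = 53.1
Σc'Δl = 117.7 kN/m; ΣN' = 156.9 kN/m; ΣW sinα = 77.3 kN/m
Resisting = 117.7 + 156.9·tan35.3° = 117.7 + 111.1 = 228.8 kN/m
FS = 228.8 / 77.3 = 2.961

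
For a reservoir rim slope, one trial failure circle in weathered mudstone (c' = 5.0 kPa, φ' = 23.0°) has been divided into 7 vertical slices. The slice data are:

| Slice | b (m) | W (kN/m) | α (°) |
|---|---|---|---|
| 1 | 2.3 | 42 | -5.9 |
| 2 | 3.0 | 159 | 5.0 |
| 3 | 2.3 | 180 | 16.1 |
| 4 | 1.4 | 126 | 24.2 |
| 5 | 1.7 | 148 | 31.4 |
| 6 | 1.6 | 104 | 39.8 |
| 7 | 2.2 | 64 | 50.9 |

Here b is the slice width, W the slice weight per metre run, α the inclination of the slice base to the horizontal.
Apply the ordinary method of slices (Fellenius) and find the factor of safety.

Ordinary method of slices: FS = Σ[c'·Δl_i + (W_i cosα_i)·tanφ'] / Σ W_i sinα_i, with Δl_i = b_i / cosα_i.
Slice 1: Δl = 2.3/cos(-5.9°) = 2.312 m; N'_1 = 42·cos(-5.9°) = 41.8; c'Δl = 11.56; W sinα = -4.3
Slice 2: Δl = 3.0/cos5.0° = 3.011 m; N'_2 = 159·cos5.0° = 158.4; c'Δl = 15.06; W sinα = 13.9
Slice 3: Δl = 2.3/cos16.1° = 2.394 m; N'_3 = 180·cos16.1° = 172.9; c'Δl = 11.97; W sinα = 49.9
Slice 4: Δl = 1.4/cos24.2° = 1.535 m; N'_4 = 126·cos24.2° = 114.9; c'Δl = 7.67; W sinα = 51.7
Slice 5: Δl = 1.7/cos31.4° = 1.992 m; N'_5 = 148·cos31.4° = 126.3; c'Δl = 9.96; W sinα = 77.1
Slice 6: Δl = 1.6/cos39.8° = 2.083 m; N'_6 = 104·cos39.8° = 79.9; c'Δl = 10.41; W sinα = 66.6
Slice 7: Δl = 2.2/cos50.9° = 3.488 m; N'_7 = 64·cos50.9° = 40.4; c'Δl = 17.44; W sinα = 49.7
Σc'Δl = 84.1 kN/m; ΣN' = 734.6 kN/m; ΣW sinα = 304.5 kN/m
Resisting = 84.1 + 734.6·tan23.0° = 84.1 + 311.8 = 395.9 kN/m
FS = 395.9 / 304.5 = 1.300

FS = 1.30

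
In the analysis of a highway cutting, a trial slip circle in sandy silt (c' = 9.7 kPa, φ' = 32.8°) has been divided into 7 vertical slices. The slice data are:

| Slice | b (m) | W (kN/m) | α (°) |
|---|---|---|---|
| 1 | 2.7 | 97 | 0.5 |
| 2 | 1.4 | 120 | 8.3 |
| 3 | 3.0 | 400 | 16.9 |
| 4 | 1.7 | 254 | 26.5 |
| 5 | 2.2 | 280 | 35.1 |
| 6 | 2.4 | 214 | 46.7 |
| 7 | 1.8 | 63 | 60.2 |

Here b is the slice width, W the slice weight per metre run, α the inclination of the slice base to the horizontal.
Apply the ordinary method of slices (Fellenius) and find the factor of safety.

Ordinary method of slices: FS = Σ[c'·Δl_i + (W_i cosα_i)·tanφ'] / Σ W_i sinα_i, with Δl_i = b_i / cosα_i.
Slice 1: Δl = 2.7/cos0.5° = 2.700 m; N'_1 = 97·cos0.5° = 97.0; c'Δl = 26.19; W sinα = 0.8
Slice 2: Δl = 1.4/cos8.3° = 1.415 m; N'_2 = 120·cos8.3° = 118.7; c'Δl = 13.72; W sinα = 17.3
Slice 3: Δl = 3.0/cos16.9° = 3.135 m; N'_3 = 400·cos16.9° = 382.7; c'Δl = 30.41; W sinα = 116.3
Slice 4: Δl = 1.7/cos26.5° = 1.900 m; N'_4 = 254·cos26.5° = 227.3; c'Δl = 18.43; W sinα = 113.3
Slice 5: Δl = 2.2/cos35.1° = 2.689 m; N'_5 = 280·cos35.1° = 229.1; c'Δl = 26.08; W sinα = 161.0
Slice 6: Δl = 2.4/cos46.7° = 3.499 m; N'_6 = 214·cos46.7° = 146.8; c'Δl = 33.94; W sinα = 155.7
Slice 7: Δl = 1.8/cos60.2° = 3.622 m; N'_7 = 63·cos60.2° = 31.3; c'Δl = 35.13; W sinα = 54.7
Σc'Δl = 183.9 kN/m; ΣN' = 1232.9 kN/m; ΣW sinα = 619.2 kN/m
Resisting = 183.9 + 1232.9·tan32.8° = 183.9 + 794.6 = 978.5 kN/m
FS = 978.5 / 619.2 = 1.580

FS = 1.58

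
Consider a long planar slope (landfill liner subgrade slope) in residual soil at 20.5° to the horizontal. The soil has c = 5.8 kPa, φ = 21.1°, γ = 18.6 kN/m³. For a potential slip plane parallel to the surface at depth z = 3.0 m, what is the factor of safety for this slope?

For an infinite slope with a slip plane parallel to the surface (no pore pressure): FS = [c + γz cos²β tanφ] / [γz sinβ cosβ].
γz = 18.6·3.0 = 55.80 kN/m²
Numerator = 5.8 + 55.80·cos²20.5°·tan21.1° = 5.8 + 55.80·0.8774·0.3859 = 24.691 kPa
Denominator = 55.80·sin20.5°·cos20.5° = 55.80·0.3502·0.9367 = 18.304 kPa
FS = 24.691 / 18.304 = 1.349

FS = 1.35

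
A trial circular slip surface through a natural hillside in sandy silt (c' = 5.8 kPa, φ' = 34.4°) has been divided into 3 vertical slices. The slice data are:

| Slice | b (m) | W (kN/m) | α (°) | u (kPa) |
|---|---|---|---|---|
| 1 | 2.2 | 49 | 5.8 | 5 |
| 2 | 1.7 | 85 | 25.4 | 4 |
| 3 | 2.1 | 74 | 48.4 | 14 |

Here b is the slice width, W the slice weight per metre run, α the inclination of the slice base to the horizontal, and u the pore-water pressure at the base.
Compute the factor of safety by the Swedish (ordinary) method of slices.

FS = 1.23

Ordinary method of slices: FS = Σ[c'·Δl_i + (W_i cosα_i − u_i·Δl_i)·tanφ'] / Σ W_i sinα_i, with Δl_i = b_i / cosα_i.
Slice 1: Δl = 2.2/cos5.8° = 2.211 m; N'_1 = 49·cos5.8° − 5·2.211 = 37.7; c'Δl = 12.83; W sinα = 5.0
Slice 2: Δl = 1.7/cos25.4° = 1.882 m; N'_2 = 85·cos25.4° − 4·1.882 = 69.3; c'Δl = 10.92; W sinα = 36.5
Slice 3: Δl = 2.1/cos48.4° = 3.163 m; N'_3 = 74·cos48.4° − 14·3.163 = 4.8; c'Δl = 18.35; W sinα = 55.3
Σc'Δl = 42.1 kN/m; ΣN' = 111.8 kN/m; ΣW sinα = 96.7 kN/m
Resisting = 42.1 + 111.8·tan34.4° = 42.1 + 76.5 = 118.6 kN/m
FS = 118.6 / 96.7 = 1.226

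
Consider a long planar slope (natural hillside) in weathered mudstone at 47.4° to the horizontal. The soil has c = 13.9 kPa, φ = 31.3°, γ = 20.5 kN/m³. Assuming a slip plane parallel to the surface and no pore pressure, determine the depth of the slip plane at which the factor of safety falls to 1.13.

Setting FS = 1.13 in FS = [c + γz cos²β tanφ] / [γz sinβ cosβ] and solving for z:
z = c / [γ cosβ (FS·sinβ − cosβ·tanφ)]
  = 13.9 / [20.5·cos47.4°·(1.13·sin47.4° − cos47.4°·tan31.3°)]
  = 13.9 / [20.5·0.6769·(1.13·0.7361 − 0.6769·0.6080)]
  = 13.9 / 5.8313 = 2.384 m

z = 2.38 m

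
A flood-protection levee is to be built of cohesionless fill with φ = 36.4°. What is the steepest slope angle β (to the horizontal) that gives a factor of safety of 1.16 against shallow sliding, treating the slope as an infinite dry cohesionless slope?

For an infinite dry cohesionless slope FS = tanφ/tanβ, so tanβ = tanφ / FS.
tanβ = tan36.4° / 1.16 = 0.7373 / 1.16 = 0.6356
β = arctan(0.6356) = 32.44°

β = 32.4°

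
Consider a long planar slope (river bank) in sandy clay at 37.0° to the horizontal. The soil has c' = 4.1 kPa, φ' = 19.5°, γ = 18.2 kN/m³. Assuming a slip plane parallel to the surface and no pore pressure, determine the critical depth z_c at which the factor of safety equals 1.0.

Setting FS = 1.00 in FS = [c' + γz cos²β tanφ'] / [γz sinβ cosβ] and solving for z:
z = c' / [γ cosβ (FS·sinβ − cosβ·tanφ')]
  = 4.1 / [18.2·cos37.0°·(1.00·sin37.0° − cos37.0°·tan19.5°)]
  = 4.1 / [18.2·0.7986·(1.00·0.6018 − 0.7986·0.3541)]
  = 4.1 / 4.6368 = 0.884 m

z_c = 0.88 m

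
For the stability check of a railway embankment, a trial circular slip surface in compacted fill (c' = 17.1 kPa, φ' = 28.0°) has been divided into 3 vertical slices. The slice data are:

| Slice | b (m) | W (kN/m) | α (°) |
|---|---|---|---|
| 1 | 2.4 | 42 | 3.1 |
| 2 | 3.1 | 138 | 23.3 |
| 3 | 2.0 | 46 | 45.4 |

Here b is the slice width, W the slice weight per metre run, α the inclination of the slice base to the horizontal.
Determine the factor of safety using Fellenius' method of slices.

FS = 2.84

Ordinary method of slices: FS = Σ[c'·Δl_i + (W_i cosα_i)·tanφ'] / Σ W_i sinα_i, with Δl_i = b_i / cosα_i.
Slice 1: Δl = 2.4/cos3.1° = 2.404 m; N'_1 = 42·cos3.1° = 41.9; c'Δl = 41.10; W sinα = 2.3
Slice 2: Δl = 3.1/cos23.3° = 3.375 m; N'_2 = 138·cos23.3° = 126.7; c'Δl = 57.72; W sinα = 54.6
Slice 3: Δl = 2.0/cos45.4° = 2.848 m; N'_3 = 46·cos45.4° = 32.3; c'Δl = 48.71; W sinα = 32.8
Σc'Δl = 147.5 kN/m; ΣN' = 201.0 kN/m; ΣW sinα = 89.6 kN/m
Resisting = 147.5 + 201.0·tan28.0° = 147.5 + 106.9 = 254.4 kN/m
FS = 254.4 / 89.6 = 2.839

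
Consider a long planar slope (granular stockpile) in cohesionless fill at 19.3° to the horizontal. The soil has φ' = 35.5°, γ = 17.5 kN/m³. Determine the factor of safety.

FS = 2.04

For a dry cohesionless infinite slope the factor of safety is FS = tanφ' / tanβ.
FS = tan35.5° / tan19.3° = 0.7133 / 0.3502 = 2.037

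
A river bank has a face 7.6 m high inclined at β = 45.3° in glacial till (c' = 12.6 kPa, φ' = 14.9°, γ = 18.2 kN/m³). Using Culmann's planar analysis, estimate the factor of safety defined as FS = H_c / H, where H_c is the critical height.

FS = 1.82

H_c = (4c'/γ) · sinβ cosφ' / [1 − cos(β − φ')]
    = (4·12.6/18.2) · sin45.3°·cos14.9° / [1 − cos30.4°]
    = 2.769 · 0.6869 / 0.1375 = 13.84 m
FS = H_c / H = 13.84 / 7.6 = 1.820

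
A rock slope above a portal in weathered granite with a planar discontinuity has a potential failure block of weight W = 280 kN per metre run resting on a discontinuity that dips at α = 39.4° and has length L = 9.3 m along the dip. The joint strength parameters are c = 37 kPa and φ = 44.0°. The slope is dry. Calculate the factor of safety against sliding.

FS = 3.11

Resolving the block weight along and normal to the plane and applying the Mohr–Coulomb strength on the joint:
N' = W cosα = 280·cos39.4° = 216.4 kN/m
Driving force T = W sinα = 280·sin39.4° = 177.7 kN/m
Resisting force R = c·L + N'·tanφ = 37·9.3 + 216.4·tan44.0° = 344.1 + 208.9 = 553.0 kN/m
FS = R / T = 553.0 / 177.7 = 3.112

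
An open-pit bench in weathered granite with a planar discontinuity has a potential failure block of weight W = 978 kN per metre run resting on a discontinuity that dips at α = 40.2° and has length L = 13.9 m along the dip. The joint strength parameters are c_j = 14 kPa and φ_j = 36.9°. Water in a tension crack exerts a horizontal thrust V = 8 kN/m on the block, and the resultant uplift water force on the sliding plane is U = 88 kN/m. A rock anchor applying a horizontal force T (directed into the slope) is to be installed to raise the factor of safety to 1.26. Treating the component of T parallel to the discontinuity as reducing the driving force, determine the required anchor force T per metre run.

T = 81 kN/m

Resolving forces along and normal to the sliding plane, with the horizontal anchor force T adding T·sinα to the effective normal force and T·cosα acting up the plane against the driving force:
FS = [c_jL + (W cosα − U − V sinα + T sinα) tanφ_j] / [W sinα + V cosα − T cosα]
Without the anchor: N' = 653.8 kN/m, driving T_d = 637.4 kN/m, resisting R = 14·13.9 + 653.8·tan36.9° = 685.5 kN/m, FS = 1.08.
Setting FS = 1.26 and solving for T:
1.26·(637.4 − T cos40.2°) = 685.5 + T sin40.2°·tan36.9°
T·(sin40.2°·tan36.9° + 1.26·cos40.2°) = 1.26·637.4 − 685.5
T·(0.6455·0.7508 + 1.26·0.7638) = 803.1 − 685.5 = 117.6
T·1.4470 = 117.6
T = 81.3 kN/m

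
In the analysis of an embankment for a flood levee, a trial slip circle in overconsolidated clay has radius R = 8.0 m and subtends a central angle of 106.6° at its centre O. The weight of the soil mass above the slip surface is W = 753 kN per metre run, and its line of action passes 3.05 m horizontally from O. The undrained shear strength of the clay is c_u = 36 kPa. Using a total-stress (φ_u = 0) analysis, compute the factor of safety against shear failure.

FS = 1.87

Taking moments about the centre O, the resisting moment is provided by the undrained shear strength acting along the arc:
Arc length L_a = R·θ = 8.0·(106.6°·π/180) = 8.0·1.8605 = 14.88 m
M_R = c_u·L_a·R = 36·14.88·8.0 = 4286.6 kN·m/m
M_D = W·d = 753·3.05 = 2296.7 kN·m/m
FS = M_R / M_D = 4286.6 / 2296.7 = 1.866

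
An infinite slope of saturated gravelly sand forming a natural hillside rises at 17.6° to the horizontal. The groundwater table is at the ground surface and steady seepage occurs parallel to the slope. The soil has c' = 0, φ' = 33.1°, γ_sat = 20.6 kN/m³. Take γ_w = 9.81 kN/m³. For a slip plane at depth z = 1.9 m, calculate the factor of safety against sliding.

FS = 1.08

With seepage parallel to the slope and the water table at the surface, the effective normal stress on the slip plane uses the buoyant unit weight γ' = γ_sat − γ_w while the driving shear stress uses γ_sat:
FS = [c' + γ' z cos²β tanφ'] / [γ_sat z sinβ cosβ]
(For c' = 0 this reduces to FS = (γ'/γ_sat)·tanφ'/tanβ.)
γ' = 20.6 − 9.81 = 10.79 kN/m³
Numerator = 0.0 + 10.79·1.9·cos²17.6°·tan33.1° = 0.0 + 10.79·1.9·0.9086·0.6519 = 12.143 kPa
Denominator = 20.6·1.9·sin17.6°·cos17.6° = 20.6·1.9·0.3024·0.9532 = 11.281 kPa
FS = 12.143 / 11.281 = 1.076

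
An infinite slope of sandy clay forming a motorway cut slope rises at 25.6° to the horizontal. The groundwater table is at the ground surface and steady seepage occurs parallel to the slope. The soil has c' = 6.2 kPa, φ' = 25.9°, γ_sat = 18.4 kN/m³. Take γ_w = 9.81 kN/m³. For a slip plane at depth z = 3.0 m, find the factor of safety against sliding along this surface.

With seepage parallel to the slope and the water table at the surface, the effective normal stress on the slip plane uses the buoyant unit weight γ' = γ_sat − γ_w while the driving shear stress uses γ_sat:
FS = [c' + γ' z cos²β tanφ'] / [γ_sat z sinβ cosβ]
γ' = 18.4 − 9.81 = 8.59 kN/m³
Numerator = 6.2 + 8.59·3.0·cos²25.6°·tan25.9° = 6.2 + 8.59·3.0·0.8133·0.4856 = 16.377 kPa
Denominator = 18.4·3.0·sin25.6°·cos25.6° = 18.4·3.0·0.4321·0.9018 = 21.510 kPa
FS = 16.377 / 21.510 = 0.761

FS = 0.76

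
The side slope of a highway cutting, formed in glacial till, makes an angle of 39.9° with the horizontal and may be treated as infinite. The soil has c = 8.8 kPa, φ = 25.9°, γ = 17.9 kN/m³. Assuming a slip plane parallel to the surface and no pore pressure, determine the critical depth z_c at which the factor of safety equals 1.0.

z_c = 2.38 m

Setting FS = 1.00 in FS = [c + γz cos²β tanφ] / [γz sinβ cosβ] and solving for z:
z = c / [γ cosβ (FS·sinβ − cosβ·tanφ)]
  = 8.8 / [17.9·cos39.9°·(1.00·sin39.9° − cos39.9°·tan25.9°)]
  = 8.8 / [17.9·0.7672·(1.00·0.6414 − 0.7672·0.4856)]
  = 8.8 / 3.6931 = 2.383 m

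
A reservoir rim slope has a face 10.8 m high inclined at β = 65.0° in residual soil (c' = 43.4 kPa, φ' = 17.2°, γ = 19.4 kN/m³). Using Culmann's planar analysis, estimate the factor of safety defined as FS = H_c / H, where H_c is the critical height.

H_c = (4c'/γ) · sinβ cosφ' / [1 − cos(β − φ')]
    = (4·43.4/19.4) · sin65.0°·cos17.2° / [1 − cos47.8°]
    = 8.948 · 0.8658 / 0.3283 = 23.60 m
FS = H_c / H = 23.60 / 10.8 = 2.185

FS = 2.19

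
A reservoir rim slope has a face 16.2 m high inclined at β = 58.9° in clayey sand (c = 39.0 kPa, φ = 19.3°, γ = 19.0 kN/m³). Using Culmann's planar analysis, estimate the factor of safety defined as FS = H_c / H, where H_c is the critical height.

FS = 1.78

H_c = (4c/γ) · sinβ cosφ / [1 − cos(β − φ)]
    = (4·39.0/19.0) · sin58.9°·cos19.3° / [1 − cos39.6°]
    = 8.211 · 0.8081 / 0.2295 = 28.91 m
FS = H_c / H = 28.91 / 16.2 = 1.785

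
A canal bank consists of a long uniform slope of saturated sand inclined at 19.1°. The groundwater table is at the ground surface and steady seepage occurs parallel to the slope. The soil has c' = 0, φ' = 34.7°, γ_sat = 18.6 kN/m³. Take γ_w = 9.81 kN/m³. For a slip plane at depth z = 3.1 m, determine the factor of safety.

With seepage parallel to the slope and the water table at the surface, the effective normal stress on the slip plane uses the buoyant unit weight γ' = γ_sat − γ_w while the driving shear stress uses γ_sat:
FS = [c' + γ' z cos²β tanφ'] / [γ_sat z sinβ cosβ]
(For c' = 0 this reduces to FS = (γ'/γ_sat)·tanφ'/tanβ.)
γ' = 18.6 − 9.81 = 8.79 kN/m³
Numerator = 0.0 + 8.79·3.1·cos²19.1°·tan34.7° = 0.0 + 8.79·3.1·0.8929·0.6924 = 16.848 kPa
Denominator = 18.6·3.1·sin19.1°·cos19.1° = 18.6·3.1·0.3272·0.9449 = 17.829 kPa
FS = 16.848 / 17.829 = 0.945

FS = 0.94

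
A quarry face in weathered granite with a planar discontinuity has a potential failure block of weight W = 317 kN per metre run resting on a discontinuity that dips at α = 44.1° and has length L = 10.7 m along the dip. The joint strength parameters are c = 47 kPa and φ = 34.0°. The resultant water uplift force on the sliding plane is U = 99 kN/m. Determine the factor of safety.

FS = 2.67

Resolving the block weight along and normal to the plane and applying the Mohr–Coulomb strength on the joint:
N' = W cosα − U = 317·cos44.1° − 99 = 128.6 kN/m
Driving force T = W sinα = 317·sin44.1° = 220.6 kN/m
Resisting force R = c·L + N'·tanφ = 47·10.7 + 128.6·tan34.0° = 502.9 + 86.8 = 589.7 kN/m
FS = R / T = 589.7 / 220.6 = 2.673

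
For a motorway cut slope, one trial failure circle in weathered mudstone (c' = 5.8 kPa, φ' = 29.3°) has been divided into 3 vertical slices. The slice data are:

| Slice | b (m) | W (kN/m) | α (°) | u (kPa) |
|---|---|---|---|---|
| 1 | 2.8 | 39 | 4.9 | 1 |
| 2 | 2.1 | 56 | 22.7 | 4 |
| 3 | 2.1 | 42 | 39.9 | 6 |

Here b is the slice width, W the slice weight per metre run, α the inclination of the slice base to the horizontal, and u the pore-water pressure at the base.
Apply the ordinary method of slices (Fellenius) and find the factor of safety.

FS = 1.90

Ordinary method of slices: FS = Σ[c'·Δl_i + (W_i cosα_i − u_i·Δl_i)·tanφ'] / Σ W_i sinα_i, with Δl_i = b_i / cosα_i.
Slice 1: Δl = 2.8/cos4.9° = 2.810 m; N'_1 = 39·cos4.9° − 1·2.810 = 36.0; c'Δl = 16.30; W sinα = 3.3
Slice 2: Δl = 2.1/cos22.7° = 2.276 m; N'_2 = 56·cos22.7° − 4·2.276 = 42.6; c'Δl = 13.20; W sinα = 21.6
Slice 3: Δl = 2.1/cos39.9° = 2.737 m; N'_3 = 42·cos39.9° − 6·2.737 = 15.8; c'Δl = 15.88; W sinα = 26.9
Σc'Δl = 45.4 kN/m; ΣN' = 94.4 kN/m; ΣW sinα = 51.9 kN/m
Resisting = 45.4 + 94.4·tan29.3° = 45.4 + 53.0 = 98.4 kN/m
FS = 98.4 / 51.9 = 1.896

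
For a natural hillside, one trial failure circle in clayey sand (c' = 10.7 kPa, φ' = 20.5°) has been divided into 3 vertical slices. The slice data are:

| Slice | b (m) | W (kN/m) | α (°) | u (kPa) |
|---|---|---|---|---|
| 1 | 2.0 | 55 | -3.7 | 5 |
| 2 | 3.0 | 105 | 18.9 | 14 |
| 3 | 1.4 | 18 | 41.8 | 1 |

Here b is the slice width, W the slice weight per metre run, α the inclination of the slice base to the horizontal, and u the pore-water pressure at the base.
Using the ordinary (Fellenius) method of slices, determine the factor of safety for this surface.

FS = 2.76

Ordinary method of slices: FS = Σ[c'·Δl_i + (W_i cosα_i − u_i·Δl_i)·tanφ'] / Σ W_i sinα_i, with Δl_i = b_i / cosα_i.
Slice 1: Δl = 2.0/cos(-3.7°) = 2.004 m; N'_1 = 55·cos(-3.7°) − 5·2.004 = 44.9; c'Δl = 21.44; W sinα = -3.5
Slice 2: Δl = 3.0/cos18.9° = 3.171 m; N'_2 = 105·cos18.9° − 14·3.171 = 54.9; c'Δl = 33.93; W sinα = 34.0
Slice 3: Δl = 1.4/cos41.8° = 1.878 m; N'_3 = 18·cos41.8° − 1·1.878 = 11.5; c'Δl = 20.09; W sinα = 12.0
Σc'Δl = 75.5 kN/m; ΣN' = 111.4 kN/m; ΣW sinα = 42.5 kN/m
Resisting = 75.5 + 111.4·tan20.5° = 75.5 + 41.6 = 117.1 kN/m
FS = 117.1 / 42.5 = 2.758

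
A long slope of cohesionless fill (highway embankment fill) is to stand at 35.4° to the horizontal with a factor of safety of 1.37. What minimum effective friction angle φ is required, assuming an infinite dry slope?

FS = tanφ/tanβ ⇒ tanφ = FS · tanβ = 1.37 · tan35.4° = 0.9736
φ = arctan(0.9736) = 44.23°

φ = 44.2°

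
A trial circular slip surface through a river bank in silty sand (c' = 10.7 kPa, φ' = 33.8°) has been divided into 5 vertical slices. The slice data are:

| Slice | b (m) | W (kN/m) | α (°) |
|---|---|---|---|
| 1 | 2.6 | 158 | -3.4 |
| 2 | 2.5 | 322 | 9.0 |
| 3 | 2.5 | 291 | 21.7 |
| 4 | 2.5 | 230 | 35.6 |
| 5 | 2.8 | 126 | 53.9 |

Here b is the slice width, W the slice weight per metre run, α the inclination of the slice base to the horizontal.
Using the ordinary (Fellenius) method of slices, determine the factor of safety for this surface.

Ordinary method of slices: FS = Σ[c'·Δl_i + (W_i cosα_i)·tanφ'] / Σ W_i sinα_i, with Δl_i = b_i / cosα_i.
Slice 1: Δl = 2.6/cos(-3.4°) = 2.605 m; N'_1 = 158·cos(-3.4°) = 157.7; c'Δl = 27.87; W sinα = -9.4
Slice 2: Δl = 2.5/cos9.0° = 2.531 m; N'_2 = 322·cos9.0° = 318.0; c'Δl = 27.08; W sinα = 50.4
Slice 3: Δl = 2.5/cos21.7° = 2.691 m; N'_3 = 291·cos21.7° = 270.4; c'Δl = 28.79; W sinα = 107.6
Slice 4: Δl = 2.5/cos35.6° = 3.075 m; N'_4 = 230·cos35.6° = 187.0; c'Δl = 32.90; W sinα = 133.9
Slice 5: Δl = 2.8/cos53.9° = 4.752 m; N'_5 = 126·cos53.9° = 74.2; c'Δl = 50.85; W sinα = 101.8
Σc'Δl = 167.5 kN/m; ΣN' = 1007.4 kN/m; ΣW sinα = 384.3 kN/m
Resisting = 167.5 + 1007.4·tan33.8° = 167.5 + 674.4 = 841.9 kN/m
FS = 841.9 / 384.3 = 2.191

FS = 2.19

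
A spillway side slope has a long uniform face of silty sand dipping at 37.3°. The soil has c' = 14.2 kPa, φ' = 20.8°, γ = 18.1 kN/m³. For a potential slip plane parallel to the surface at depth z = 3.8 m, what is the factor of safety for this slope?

For an infinite slope with a slip plane parallel to the surface (no pore pressure): FS = [c' + γz cos²β tanφ'] / [γz sinβ cosβ].
γz = 18.1·3.8 = 68.78 kN/m²
Numerator = 14.2 + 68.78·cos²37.3°·tan20.8° = 14.2 + 68.78·0.6328·0.3799 = 30.733 kPa
Denominator = 68.78·sin37.3°·cos37.3° = 68.78·0.6060·0.7955 = 33.155 kPa
FS = 30.733 / 33.155 = 0.927

FS = 0.93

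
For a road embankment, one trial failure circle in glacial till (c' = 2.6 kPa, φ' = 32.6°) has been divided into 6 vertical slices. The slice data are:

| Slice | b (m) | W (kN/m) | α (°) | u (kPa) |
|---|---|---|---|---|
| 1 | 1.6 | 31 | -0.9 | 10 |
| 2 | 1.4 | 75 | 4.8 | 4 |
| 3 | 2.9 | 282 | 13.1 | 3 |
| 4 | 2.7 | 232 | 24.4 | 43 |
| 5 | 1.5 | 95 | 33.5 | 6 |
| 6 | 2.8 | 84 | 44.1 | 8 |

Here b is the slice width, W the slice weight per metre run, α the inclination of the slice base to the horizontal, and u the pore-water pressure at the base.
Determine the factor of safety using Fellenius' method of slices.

FS = 1.37

Ordinary method of slices: FS = Σ[c'·Δl_i + (W_i cosα_i − u_i·Δl_i)·tanφ'] / Σ W_i sinα_i, with Δl_i = b_i / cosα_i.
Slice 1: Δl = 1.6/cos(-0.9°) = 1.600 m; N'_1 = 31·cos(-0.9°) − 10·1.600 = 15.0; c'Δl = 4.16; W sinα = -0.5
Slice 2: Δl = 1.4/cos4.8° = 1.405 m; N'_2 = 75·cos4.8° − 4·1.405 = 69.1; c'Δl = 3.65; W sinα = 6.3
Slice 3: Δl = 2.9/cos13.1° = 2.977 m; N'_3 = 282·cos13.1° − 3·2.977 = 265.7; c'Δl = 7.74; W sinα = 63.9
Slice 4: Δl = 2.7/cos24.4° = 2.965 m; N'_4 = 232·cos24.4° − 43·2.965 = 83.8; c'Δl = 7.71; W sinα = 95.8
Slice 5: Δl = 1.5/cos33.5° = 1.799 m; N'_5 = 95·cos33.5° − 6·1.799 = 68.4; c'Δl = 4.68; W sinα = 52.4
Slice 6: Δl = 2.8/cos44.1° = 3.899 m; N'_6 = 84·cos44.1° − 8·3.899 = 29.1; c'Δl = 10.14; W sinα = 58.5
Σc'Δl = 38.1 kN/m; ΣN' = 531.2 kN/m; ΣW sinα = 276.4 kN/m
Resisting = 38.1 + 531.2·tan32.6° = 38.1 + 339.7 = 377.8 kN/m
FS = 377.8 / 276.4 = 1.367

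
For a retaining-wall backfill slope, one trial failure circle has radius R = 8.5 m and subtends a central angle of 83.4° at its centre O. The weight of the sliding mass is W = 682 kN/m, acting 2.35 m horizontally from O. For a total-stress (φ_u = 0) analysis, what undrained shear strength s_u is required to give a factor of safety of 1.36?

s_u = 20.7 kPa

FS = s_u·L_a·R / (W·d), so s_u = FS·W·d / (L_a·R).
Arc length L_a = R·θ = 8.5·(83.4°·π/180) = 8.5·1.4556 = 12.37 m
s_u = 1.36·682·2.35 / (12.37·8.5) = 2179.7 / 105.17 = 20.73 kPa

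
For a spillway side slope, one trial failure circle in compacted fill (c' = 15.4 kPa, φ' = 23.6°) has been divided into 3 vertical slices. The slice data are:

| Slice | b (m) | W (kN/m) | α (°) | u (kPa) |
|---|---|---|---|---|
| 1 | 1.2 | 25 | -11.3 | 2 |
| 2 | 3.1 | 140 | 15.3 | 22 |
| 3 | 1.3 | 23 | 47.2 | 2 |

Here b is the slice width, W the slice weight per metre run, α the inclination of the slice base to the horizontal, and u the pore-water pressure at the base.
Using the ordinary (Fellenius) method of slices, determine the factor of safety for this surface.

FS = 2.88

Ordinary method of slices: FS = Σ[c'·Δl_i + (W_i cosα_i − u_i·Δl_i)·tanφ'] / Σ W_i sinα_i, with Δl_i = b_i / cosα_i.
Slice 1: Δl = 1.2/cos(-11.3°) = 1.224 m; N'_1 = 25·cos(-11.3°) − 2·1.224 = 22.1; c'Δl = 18.85; W sinα = -4.9
Slice 2: Δl = 3.1/cos15.3° = 3.214 m; N'_2 = 140·cos15.3° − 22·3.214 = 64.3; c'Δl = 49.49; W sinα = 36.9
Slice 3: Δl = 1.3/cos47.2° = 1.913 m; N'_3 = 23·cos47.2° − 2·1.913 = 11.8; c'Δl = 29.47; W sinα = 16.9
Σc'Δl = 97.8 kN/m; ΣN' = 98.2 kN/m; ΣW sinα = 48.9 kN/m
Resisting = 97.8 + 98.2·tan23.6° = 97.8 + 42.9 = 140.7 kN/m
FS = 140.7 / 48.9 = 2.876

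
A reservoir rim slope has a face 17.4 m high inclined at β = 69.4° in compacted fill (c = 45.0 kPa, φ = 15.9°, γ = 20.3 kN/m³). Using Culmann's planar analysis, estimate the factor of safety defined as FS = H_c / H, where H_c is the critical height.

FS = 1.13

H_c = (4c/γ) · sinβ cosφ / [1 − cos(β − φ)]
    = (4·45.0/20.3) · sin69.4°·cos15.9° / [1 − cos53.5°]
    = 8.867 · 0.9002 / 0.4052 = 19.70 m
FS = H_c / H = 19.70 / 17.4 = 1.132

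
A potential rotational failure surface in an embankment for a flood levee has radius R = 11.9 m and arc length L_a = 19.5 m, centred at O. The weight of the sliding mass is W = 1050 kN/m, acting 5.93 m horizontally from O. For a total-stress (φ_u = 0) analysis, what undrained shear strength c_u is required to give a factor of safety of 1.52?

c_u = 40.8 kPa

FS = c_u·L_a·R / (W·d), so c_u = FS·W·d / (L_a·R).
c_u = 1.52·1050·5.93 / (19.50·11.9) = 9464.3 / 232.05 = 40.79 kPa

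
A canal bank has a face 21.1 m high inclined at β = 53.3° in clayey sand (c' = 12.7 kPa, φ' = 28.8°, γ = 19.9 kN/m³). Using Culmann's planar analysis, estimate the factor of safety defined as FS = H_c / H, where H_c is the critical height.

FS = 0.94

H_c = (4c'/γ) · sinβ cosφ' / [1 − cos(β − φ')]
    = (4·12.7/19.9) · sin53.3°·cos28.8° / [1 − cos24.5°]
    = 2.553 · 0.7026 / 0.0900 = 19.92 m
FS = H_c / H = 19.92 / 21.1 = 0.944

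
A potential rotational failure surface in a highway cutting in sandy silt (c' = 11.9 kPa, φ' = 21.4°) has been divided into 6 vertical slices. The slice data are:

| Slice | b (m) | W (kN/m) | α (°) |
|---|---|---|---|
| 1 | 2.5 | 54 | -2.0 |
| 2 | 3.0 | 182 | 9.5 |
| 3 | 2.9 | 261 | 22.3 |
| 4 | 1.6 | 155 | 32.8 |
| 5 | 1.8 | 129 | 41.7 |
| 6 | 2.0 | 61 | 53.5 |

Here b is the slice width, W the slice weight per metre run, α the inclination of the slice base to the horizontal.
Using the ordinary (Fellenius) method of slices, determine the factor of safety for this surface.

Ordinary method of slices: FS = Σ[c'·Δl_i + (W_i cosα_i)·tanφ'] / Σ W_i sinα_i, with Δl_i = b_i / cosα_i.
Slice 1: Δl = 2.5/cos(-2.0°) = 2.502 m; N'_1 = 54·cos(-2.0°) = 54.0; c'Δl = 29.77; W sinα = -1.9
Slice 2: Δl = 3.0/cos9.5° = 3.042 m; N'_2 = 182·cos9.5° = 179.5; c'Δl = 36.20; W sinα = 30.0
Slice 3: Δl = 2.9/cos22.3° = 3.134 m; N'_3 = 261·cos22.3° = 241.5; c'Δl = 37.30; W sinα = 99.0
Slice 4: Δl = 1.6/cos32.8° = 1.903 m; N'_4 = 155·cos32.8° = 130.3; c'Δl = 22.65; W sinα = 84.0
Slice 5: Δl = 1.8/cos41.7° = 2.411 m; N'_5 = 129·cos41.7° = 96.3; c'Δl = 28.69; W sinα = 85.8
Slice 6: Δl = 2.0/cos53.5° = 3.362 m; N'_6 = 61·cos53.5° = 36.3; c'Δl = 40.01; W sinα = 49.0
Σc'Δl = 194.6 kN/m; ΣN' = 737.8 kN/m; ΣW sinα = 346.0 kN/m
Resisting = 194.6 + 737.8·tan21.4° = 194.6 + 289.2 = 483.8 kN/m
FS = 483.8 / 346.0 = 1.398

FS = 1.40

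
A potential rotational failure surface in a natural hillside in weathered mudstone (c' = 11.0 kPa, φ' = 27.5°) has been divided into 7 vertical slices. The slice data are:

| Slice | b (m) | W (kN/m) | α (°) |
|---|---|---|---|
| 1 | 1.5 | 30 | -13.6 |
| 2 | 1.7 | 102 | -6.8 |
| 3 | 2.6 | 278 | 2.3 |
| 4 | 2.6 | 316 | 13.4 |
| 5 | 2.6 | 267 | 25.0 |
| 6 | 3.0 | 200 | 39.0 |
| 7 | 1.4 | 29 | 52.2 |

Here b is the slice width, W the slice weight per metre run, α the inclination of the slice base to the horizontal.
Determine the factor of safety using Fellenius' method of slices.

Ordinary method of slices: FS = Σ[c'·Δl_i + (W_i cosα_i)·tanφ'] / Σ W_i sinα_i, with Δl_i = b_i / cosα_i.
Slice 1: Δl = 1.5/cos(-13.6°) = 1.543 m; N'_1 = 30·cos(-13.6°) = 29.2; c'Δl = 16.98; W sinα = -7.1
Slice 2: Δl = 1.7/cos(-6.8°) = 1.712 m; N'_2 = 102·cos(-6.8°) = 101.3; c'Δl = 18.83; W sinα = -12.1
Slice 3: Δl = 2.6/cos2.3° = 2.602 m; N'_3 = 278·cos2.3° = 277.8; c'Δl = 28.62; W sinα = 11.2
Slice 4: Δl = 2.6/cos13.4° = 2.673 m; N'_4 = 316·cos13.4° = 307.4; c'Δl = 29.40; W sinα = 73.2
Slice 5: Δl = 2.6/cos25.0° = 2.869 m; N'_5 = 267·cos25.0° = 242.0; c'Δl = 31.56; W sinα = 112.8
Slice 6: Δl = 3.0/cos39.0° = 3.860 m; N'_6 = 200·cos39.0° = 155.4; c'Δl = 42.46; W sinα = 125.9
Slice 7: Δl = 1.4/cos52.2° = 2.284 m; N'_7 = 29·cos52.2° = 17.8; c'Δl = 25.13; W sinα = 22.9
Σc'Δl = 193.0 kN/m; ΣN' = 1130.8 kN/m; ΣW sinα = 326.9 kN/m
Resisting = 193.0 + 1130.8·tan27.5° = 193.0 + 588.7 = 781.6 kN/m
FS = 781.6 / 326.9 = 2.391

FS = 2.39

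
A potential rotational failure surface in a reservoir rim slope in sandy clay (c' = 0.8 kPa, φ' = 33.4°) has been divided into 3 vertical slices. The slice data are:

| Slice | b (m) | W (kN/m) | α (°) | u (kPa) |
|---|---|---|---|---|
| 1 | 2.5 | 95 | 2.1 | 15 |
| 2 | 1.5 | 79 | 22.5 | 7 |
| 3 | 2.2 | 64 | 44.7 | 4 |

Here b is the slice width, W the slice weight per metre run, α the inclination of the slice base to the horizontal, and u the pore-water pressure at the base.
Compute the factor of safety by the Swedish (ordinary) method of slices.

FS = 1.35

Ordinary method of slices: FS = Σ[c'·Δl_i + (W_i cosα_i − u_i·Δl_i)·tanφ'] / Σ W_i sinα_i, with Δl_i = b_i / cosα_i.
Slice 1: Δl = 2.5/cos2.1° = 2.502 m; N'_1 = 95·cos2.1° − 15·2.502 = 57.4; c'Δl = 2.00; W sinα = 3.5
Slice 2: Δl = 1.5/cos22.5° = 1.624 m; N'_2 = 79·cos22.5° − 7·1.624 = 61.6; c'Δl = 1.30; W sinα = 30.2
Slice 3: Δl = 2.2/cos44.7° = 3.095 m; N'_3 = 64·cos44.7° − 4·3.095 = 33.1; c'Δl = 2.48; W sinα = 45.0
Σc'Δl = 5.8 kN/m; ΣN' = 152.1 kN/m; ΣW sinα = 78.7 kN/m
Resisting = 5.8 + 152.1·tan33.4° = 5.8 + 100.3 = 106.1 kN/m
FS = 106.1 / 78.7 = 1.348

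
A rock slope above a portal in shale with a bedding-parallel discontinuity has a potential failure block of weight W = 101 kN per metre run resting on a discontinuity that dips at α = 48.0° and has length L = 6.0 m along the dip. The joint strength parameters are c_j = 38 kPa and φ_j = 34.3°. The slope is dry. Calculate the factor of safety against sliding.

Resolving the block weight along and normal to the plane and applying the Mohr–Coulomb strength on the joint:
N' = W cosα = 101·cos48.0° = 67.6 kN/m
Driving force T = W sinα = 101·sin48.0° = 75.1 kN/m
Resisting force R = c_j·L + N'·tanφ_j = 38·6.0 + 67.6·tan34.3° = 228.0 + 46.1 = 274.1 kN/m
FS = R / T = 274.1 / 75.1 = 3.652

FS = 3.65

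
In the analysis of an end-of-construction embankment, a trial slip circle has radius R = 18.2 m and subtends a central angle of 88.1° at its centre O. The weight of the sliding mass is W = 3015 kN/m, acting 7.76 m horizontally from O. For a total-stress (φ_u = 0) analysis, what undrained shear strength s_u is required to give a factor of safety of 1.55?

s_u = 71.2 kPa

FS = s_u·L_a·R / (W·d), so s_u = FS·W·d / (L_a·R).
Arc length L_a = R·θ = 18.2·(88.1°·π/180) = 18.2·1.5376 = 27.98 m
s_u = 1.55·3015·7.76 / (27.98·18.2) = 36264.4 / 509.33 = 71.20 kPa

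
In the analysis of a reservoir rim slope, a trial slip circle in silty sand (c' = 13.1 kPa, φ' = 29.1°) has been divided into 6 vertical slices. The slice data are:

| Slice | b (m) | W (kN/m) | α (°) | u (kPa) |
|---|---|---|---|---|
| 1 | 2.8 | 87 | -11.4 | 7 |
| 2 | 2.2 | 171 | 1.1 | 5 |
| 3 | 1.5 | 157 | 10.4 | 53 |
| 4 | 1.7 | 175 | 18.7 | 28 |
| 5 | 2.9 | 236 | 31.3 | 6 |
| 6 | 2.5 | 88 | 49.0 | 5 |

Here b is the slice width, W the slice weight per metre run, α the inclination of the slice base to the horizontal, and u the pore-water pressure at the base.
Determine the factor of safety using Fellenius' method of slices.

FS = 2.15

Ordinary method of slices: FS = Σ[c'·Δl_i + (W_i cosα_i − u_i·Δl_i)·tanφ'] / Σ W_i sinα_i, with Δl_i = b_i / cosα_i.
Slice 1: Δl = 2.8/cos(-11.4°) = 2.856 m; N'_1 = 87·cos(-11.4°) − 7·2.856 = 65.3; c'Δl = 37.42; W sinα = -17.2
Slice 2: Δl = 2.2/cos1.1° = 2.200 m; N'_2 = 171·cos1.1° − 5·2.200 = 160.0; c'Δl = 28.83; W sinα = 3.3
Slice 3: Δl = 1.5/cos10.4° = 1.525 m; N'_3 = 157·cos10.4° − 53·1.525 = 73.6; c'Δl = 19.98; W sinα = 28.3
Slice 4: Δl = 1.7/cos18.7° = 1.795 m; N'_4 = 175·cos18.7° − 28·1.795 = 115.5; c'Δl = 23.51; W sinα = 56.1
Slice 5: Δl = 2.9/cos31.3° = 3.394 m; N'_5 = 236·cos31.3° − 6·3.394 = 181.3; c'Δl = 44.46; W sinα = 122.6
Slice 6: Δl = 2.5/cos49.0° = 3.811 m; N'_6 = 88·cos49.0° − 5·3.811 = 38.7; c'Δl = 49.92; W sinα = 66.4
Σc'Δl = 204.1 kN/m; ΣN' = 634.3 kN/m; ΣW sinα = 259.6 kN/m
Resisting = 204.1 + 634.3·tan29.1° = 204.1 + 353.1 = 557.2 kN/m
FS = 557.2 / 259.6 = 2.147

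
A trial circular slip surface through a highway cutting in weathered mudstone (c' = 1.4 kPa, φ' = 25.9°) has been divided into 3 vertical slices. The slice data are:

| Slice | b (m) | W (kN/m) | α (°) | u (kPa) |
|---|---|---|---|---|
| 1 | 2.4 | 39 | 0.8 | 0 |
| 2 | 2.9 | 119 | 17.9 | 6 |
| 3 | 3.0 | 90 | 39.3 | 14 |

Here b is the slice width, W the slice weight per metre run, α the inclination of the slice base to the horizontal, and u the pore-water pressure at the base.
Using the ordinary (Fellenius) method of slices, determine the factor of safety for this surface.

FS = 0.91

Ordinary method of slices: FS = Σ[c'·Δl_i + (W_i cosα_i − u_i·Δl_i)·tanφ'] / Σ W_i sinα_i, with Δl_i = b_i / cosα_i.
Slice 1: Δl = 2.4/cos0.8° = 2.400 m; N'_1 = 39·cos0.8° − 0·2.400 = 39.0; c'Δl = 3.36; W sinα = 0.5
Slice 2: Δl = 2.9/cos17.9° = 3.048 m; N'_2 = 119·cos17.9° − 6·3.048 = 95.0; c'Δl = 4.27; W sinα = 36.6
Slice 3: Δl = 3.0/cos39.3° = 3.877 m; N'_3 = 90·cos39.3° − 14·3.877 = 15.4; c'Δl = 5.43; W sinα = 57.0
Σc'Δl = 13.1 kN/m; ΣN' = 149.3 kN/m; ΣW sinα = 94.1 kN/m
Resisting = 13.1 + 149.3·tan25.9° = 13.1 + 72.5 = 85.6 kN/m
FS = 85.6 / 94.1 = 0.909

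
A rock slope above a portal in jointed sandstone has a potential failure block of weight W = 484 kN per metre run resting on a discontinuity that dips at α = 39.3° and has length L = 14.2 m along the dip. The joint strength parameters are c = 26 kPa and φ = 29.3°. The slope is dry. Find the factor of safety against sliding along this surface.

Resolving the block weight along and normal to the plane and applying the Mohr–Coulomb strength on the joint:
N' = W cosα = 484·cos39.3° = 374.5 kN/m
Driving force T = W sinα = 484·sin39.3° = 306.6 kN/m
Resisting force R = c·L + N'·tanφ = 26·14.2 + 374.5·tan29.3° = 369.2 + 210.2 = 579.4 kN/m
FS = R / T = 579.4 / 306.6 = 1.890

FS = 1.89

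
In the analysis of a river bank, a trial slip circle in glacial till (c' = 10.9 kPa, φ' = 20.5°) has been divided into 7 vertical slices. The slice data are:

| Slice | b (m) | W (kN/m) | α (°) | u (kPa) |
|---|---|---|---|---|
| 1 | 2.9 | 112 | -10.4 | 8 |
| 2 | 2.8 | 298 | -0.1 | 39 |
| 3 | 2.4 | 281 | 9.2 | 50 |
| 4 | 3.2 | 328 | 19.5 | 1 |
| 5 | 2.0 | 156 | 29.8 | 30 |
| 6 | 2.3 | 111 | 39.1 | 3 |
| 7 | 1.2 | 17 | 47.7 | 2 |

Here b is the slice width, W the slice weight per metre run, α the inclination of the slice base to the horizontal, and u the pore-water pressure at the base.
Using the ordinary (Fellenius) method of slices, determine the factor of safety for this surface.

FS = 1.82

Ordinary method of slices: FS = Σ[c'·Δl_i + (W_i cosα_i − u_i·Δl_i)·tanφ'] / Σ W_i sinα_i, with Δl_i = b_i / cosα_i.
Slice 1: Δl = 2.9/cos(-10.4°) = 2.948 m; N'_1 = 112·cos(-10.4°) − 8·2.948 = 86.6; c'Δl = 32.14; W sinα = -20.2
Slice 2: Δl = 2.8/cos(-0.1°) = 2.800 m; N'_2 = 298·cos(-0.1°) − 39·2.800 = 188.8; c'Δl = 30.52; W sinα = -0.5
Slice 3: Δl = 2.4/cos9.2° = 2.431 m; N'_3 = 281·cos9.2° − 50·2.431 = 155.8; c'Δl = 26.50; W sinα = 44.9
Slice 4: Δl = 3.2/cos19.5° = 3.395 m; N'_4 = 328·cos19.5° − 1·3.395 = 305.8; c'Δl = 37.00; W sinα = 109.5
Slice 5: Δl = 2.0/cos29.8° = 2.305 m; N'_5 = 156·cos29.8° − 30·2.305 = 66.2; c'Δl = 25.12; W sinα = 77.5
Slice 6: Δl = 2.3/cos39.1° = 2.964 m; N'_6 = 111·cos39.1° − 3·2.964 = 77.2; c'Δl = 32.30; W sinα = 70.0
Slice 7: Δl = 1.2/cos47.7° = 1.783 m; N'_7 = 17·cos47.7° − 2·1.783 = 7.9; c'Δl = 19.44; W sinα = 12.6
Σc'Δl = 203.0 kN/m; ΣN' = 888.3 kN/m; ΣW sinα = 293.8 kN/m
Resisting = 203.0 + 888.3·tan20.5° = 203.0 + 332.1 = 535.2 kN/m
FS = 535.2 / 293.8 = 1.822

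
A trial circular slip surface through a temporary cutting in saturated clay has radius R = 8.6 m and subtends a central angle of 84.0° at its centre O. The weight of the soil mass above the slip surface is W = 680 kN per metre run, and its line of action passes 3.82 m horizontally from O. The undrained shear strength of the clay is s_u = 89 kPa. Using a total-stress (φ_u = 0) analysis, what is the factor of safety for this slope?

Taking moments about the centre O, the resisting moment is provided by the undrained shear strength acting along the arc:
Arc length L_a = R·θ = 8.6·(84.0°·π/180) = 8.6·1.4661 = 12.61 m
M_R = s_u·L_a·R = 89·12.61·8.6 = 9650.4 kN·m/m
M_D = W·d = 680·3.82 = 2597.6 kN·m/m
FS = M_R / M_D = 9650.4 / 2597.6 = 3.715

FS = 3.72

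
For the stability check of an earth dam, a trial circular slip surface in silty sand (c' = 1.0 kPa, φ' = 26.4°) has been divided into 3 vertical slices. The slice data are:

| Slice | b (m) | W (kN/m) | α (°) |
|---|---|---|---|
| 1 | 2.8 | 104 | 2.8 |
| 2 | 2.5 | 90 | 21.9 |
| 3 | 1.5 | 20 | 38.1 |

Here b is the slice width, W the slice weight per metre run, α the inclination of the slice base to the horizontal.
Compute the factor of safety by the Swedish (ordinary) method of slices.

Ordinary method of slices: FS = Σ[c'·Δl_i + (W_i cosα_i)·tanφ'] / Σ W_i sinα_i, with Δl_i = b_i / cosα_i.
Slice 1: Δl = 2.8/cos2.8° = 2.803 m; N'_1 = 104·cos2.8° = 103.9; c'Δl = 2.80; W sinα = 5.1
Slice 2: Δl = 2.5/cos21.9° = 2.694 m; N'_2 = 90·cos21.9° = 83.5; c'Δl = 2.69; W sinα = 33.6
Slice 3: Δl = 1.5/cos38.1° = 1.906 m; N'_3 = 20·cos38.1° = 15.7; c'Δl = 1.91; W sinα = 12.3
Σc'Δl = 7.4 kN/m; ΣN' = 203.1 kN/m; ΣW sinα = 51.0 kN/m
Resisting = 7.4 + 203.1·tan26.4° = 7.4 + 100.8 = 108.2 kN/m
FS = 108.2 / 51.0 = 2.123

FS = 2.12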